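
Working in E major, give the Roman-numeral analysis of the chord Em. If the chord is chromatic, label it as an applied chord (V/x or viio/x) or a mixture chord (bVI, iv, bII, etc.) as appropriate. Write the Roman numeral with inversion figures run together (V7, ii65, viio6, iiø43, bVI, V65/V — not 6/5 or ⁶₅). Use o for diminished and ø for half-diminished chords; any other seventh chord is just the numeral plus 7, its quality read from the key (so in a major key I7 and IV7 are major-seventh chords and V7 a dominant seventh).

The pitches E-G-B form a minor triad rooted on E.
E is the first degree of E major. This is the minor tonic, borrowed from the parallel minor.

i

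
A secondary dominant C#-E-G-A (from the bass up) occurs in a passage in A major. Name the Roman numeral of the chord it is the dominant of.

IV

The chord is a dominant seventh chord on A.
A dominant resolves down a perfect fifth: A → D. In A major, D is scale degree 4, i.e. IV.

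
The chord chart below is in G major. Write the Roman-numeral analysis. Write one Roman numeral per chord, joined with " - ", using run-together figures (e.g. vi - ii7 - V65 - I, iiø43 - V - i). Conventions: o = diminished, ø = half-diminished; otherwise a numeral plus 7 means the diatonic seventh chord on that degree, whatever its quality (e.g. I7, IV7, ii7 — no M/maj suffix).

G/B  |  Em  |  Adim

I6 - vi - iio

G/B: major triad on G = scale degree 1 → I6.
Em: minor triad on E = scale degree 6 → vi.
Adim is non-diatonic — iio, a mixture chord from G minor.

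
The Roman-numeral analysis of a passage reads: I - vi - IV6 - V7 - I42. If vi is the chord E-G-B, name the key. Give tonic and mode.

The anchor chord is a minor triad on E, labeled vi.
If E is scale degree 6 and the mode makes that degree carry a minor triad, the tonic is G and the mode is major.

G major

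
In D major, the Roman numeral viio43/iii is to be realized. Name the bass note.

B

The applied chord viio43/iii is rooted on E#: E#-G#-B-D.
The figure 43 means second inversion — the fifth is in the bass.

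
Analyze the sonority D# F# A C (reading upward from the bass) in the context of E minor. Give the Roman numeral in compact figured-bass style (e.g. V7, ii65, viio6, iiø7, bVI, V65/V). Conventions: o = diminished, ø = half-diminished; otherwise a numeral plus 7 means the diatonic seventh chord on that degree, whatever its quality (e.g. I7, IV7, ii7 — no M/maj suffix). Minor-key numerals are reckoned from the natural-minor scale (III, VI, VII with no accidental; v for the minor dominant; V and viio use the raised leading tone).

Stacked in thirds the chord is D#-F#-A-C: a fully diminished seventh chord on D#.
In E minor, D# is the leading tone; the diatonic fully diminished seventh chord there is viio7.

viio7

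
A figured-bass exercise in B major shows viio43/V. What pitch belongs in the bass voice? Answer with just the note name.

The applied chord viio43/V is rooted on E#: E#-G#-B-D.
The figure 43 means second inversion — the fifth is in the bass.

B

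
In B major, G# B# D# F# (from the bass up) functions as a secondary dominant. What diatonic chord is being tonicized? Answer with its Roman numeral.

The chord is a dominant seventh chord on G#.
A dominant resolves down a perfect fifth: G# → C#. In B major, C# is scale degree 2, i.e. ii.

ii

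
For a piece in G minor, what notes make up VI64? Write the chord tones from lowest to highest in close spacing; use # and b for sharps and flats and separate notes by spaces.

Bb Eb G

The numeral's case and figure indicate a major triad. In G minor its root, the submediant, is Eb.
Stacking thirds from Eb gives Eb-G-Bb.
The figured bass 64 indicates second inversion, placing the fifth (Bb) in the bass: Bb-Eb-G.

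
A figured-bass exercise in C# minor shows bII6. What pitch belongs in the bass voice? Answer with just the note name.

F#

bII in C# minor has root D; the chord is D-F#-A.
The figure 6 means first inversion — the third is in the bass.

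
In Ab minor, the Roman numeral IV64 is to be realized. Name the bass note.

IV in Ab minor has root Db; the chord is Db-F-Ab.
The figure 64 means second inversion — the fifth is in the bass.

Ab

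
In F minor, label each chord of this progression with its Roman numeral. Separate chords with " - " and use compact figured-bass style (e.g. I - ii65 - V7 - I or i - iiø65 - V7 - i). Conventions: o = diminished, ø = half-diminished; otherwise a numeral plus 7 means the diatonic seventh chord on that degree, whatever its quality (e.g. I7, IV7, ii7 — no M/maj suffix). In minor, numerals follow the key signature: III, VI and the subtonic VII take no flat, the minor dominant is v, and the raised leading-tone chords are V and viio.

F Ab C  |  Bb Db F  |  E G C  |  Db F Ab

F-Ab-C: root F is the tonic; minor triad there is i.
Bb-Db-F has root Bb, degree 4 in F minor, so iv.
E-G-C: root C is the dominant; major triad there is V6.
Db-F-Ab: root Db is the submediant; major triad there is VI.

i - iv - V6 - VI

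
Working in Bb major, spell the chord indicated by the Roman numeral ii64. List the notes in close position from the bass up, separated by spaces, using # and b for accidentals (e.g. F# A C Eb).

G C Eb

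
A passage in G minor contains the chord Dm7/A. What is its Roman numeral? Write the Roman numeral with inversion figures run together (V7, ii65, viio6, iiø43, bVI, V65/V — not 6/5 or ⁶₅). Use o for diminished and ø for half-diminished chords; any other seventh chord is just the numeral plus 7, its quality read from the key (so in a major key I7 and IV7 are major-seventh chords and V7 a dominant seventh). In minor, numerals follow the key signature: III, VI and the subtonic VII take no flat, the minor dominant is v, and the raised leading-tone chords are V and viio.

v43

Stacked in thirds the chord is D-F-A-C: a minor seventh chord on D.
In G minor, D is the dominant; the diatonic minor seventh chord there is v7.
With A in the bass the chord is in second inversion, so the figured bass is 43.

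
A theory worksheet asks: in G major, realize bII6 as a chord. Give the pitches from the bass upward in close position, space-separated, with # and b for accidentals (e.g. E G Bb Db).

C Eb Ab

Scale degree 2 in G major is A; lowering it a half step gives Ab. bII6 is the Neapolitan sixth — a major triad on the lowered second degree, here in its customary first inversion.
So the chord is Ab-C-Eb.
The figured bass 6 indicates first inversion, placing the third (C) in the bass: C-Eb-Ab.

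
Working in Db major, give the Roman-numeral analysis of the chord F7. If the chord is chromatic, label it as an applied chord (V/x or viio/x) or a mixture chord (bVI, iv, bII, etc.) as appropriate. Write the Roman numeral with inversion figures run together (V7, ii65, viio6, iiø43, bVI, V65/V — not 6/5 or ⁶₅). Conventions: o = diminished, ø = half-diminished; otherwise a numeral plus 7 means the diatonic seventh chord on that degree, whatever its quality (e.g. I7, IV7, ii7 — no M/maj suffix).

The pitches F-A-C-Eb form a dominant seventh chord rooted on F.
F is not a diatonic chord root with this quality in Db major, but it lies a perfect fifth above Bb (vi), so the chord functions as an applied dominant of vi.

V7/vi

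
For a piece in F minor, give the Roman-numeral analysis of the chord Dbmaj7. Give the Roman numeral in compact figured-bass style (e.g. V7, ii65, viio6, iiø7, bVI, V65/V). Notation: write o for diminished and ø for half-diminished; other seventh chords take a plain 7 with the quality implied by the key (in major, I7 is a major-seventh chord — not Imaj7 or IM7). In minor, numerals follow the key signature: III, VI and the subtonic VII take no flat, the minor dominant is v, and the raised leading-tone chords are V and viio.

VI7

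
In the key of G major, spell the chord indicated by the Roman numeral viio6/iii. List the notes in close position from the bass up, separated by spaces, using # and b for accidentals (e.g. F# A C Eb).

viio6/iii is a secondary leading-tone chord. The target iii is B in G major; the applied chord is rooted a semitone below, on A#.
Building a diminished triad on A# gives A#-C#-E.
With the 6 figure the chord is in first inversion; from the bass C# upward in close position it reads C#-E-A#.

C# E A#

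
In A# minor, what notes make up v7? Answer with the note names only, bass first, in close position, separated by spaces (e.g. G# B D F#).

In A# minor, the dominant is E#, and the diatonic chord built there is a minor seventh chord.
That chord is spelled E#-G#-B#-D#.

E# G# B# D#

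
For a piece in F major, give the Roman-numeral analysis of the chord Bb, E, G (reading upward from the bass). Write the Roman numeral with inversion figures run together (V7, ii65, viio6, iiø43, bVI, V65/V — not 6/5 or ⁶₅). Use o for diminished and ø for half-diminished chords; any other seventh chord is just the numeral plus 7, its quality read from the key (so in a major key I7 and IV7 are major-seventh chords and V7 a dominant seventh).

viio64

Stacked in thirds the chord is E-G-Bb: a diminished triad on E.
E is scale degree 7 in F major, and a diminished triad on that degree is written viio.
With Bb in the bass the chord is in second inversion, so the figured bass is 64.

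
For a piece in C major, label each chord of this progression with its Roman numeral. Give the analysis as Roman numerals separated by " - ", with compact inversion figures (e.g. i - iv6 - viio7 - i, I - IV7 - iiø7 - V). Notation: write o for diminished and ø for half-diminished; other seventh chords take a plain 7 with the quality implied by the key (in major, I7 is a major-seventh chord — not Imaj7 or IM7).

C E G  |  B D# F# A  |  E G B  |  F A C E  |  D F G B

I - V7/iii - iii - IV7 - V43

C-E-G: root C is the tonic; major triad there is I.
B-D#-F#-A: a dominant seventh chord on B, the applied dominant of iii → V7/iii.
E-G-B: minor triad on E = scale degree 3 → iii.
F-A-C-E has root F, degree 4 in C major, so IV7.
D-F-G-B has root G, degree 5 in C major, so V43.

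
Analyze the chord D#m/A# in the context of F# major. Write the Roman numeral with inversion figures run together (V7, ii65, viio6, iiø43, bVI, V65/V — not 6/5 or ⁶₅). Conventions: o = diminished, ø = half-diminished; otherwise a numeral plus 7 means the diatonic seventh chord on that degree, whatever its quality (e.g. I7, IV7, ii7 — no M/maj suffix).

vi64

Stacked in thirds the chord is D#-F#-A#: a minor triad on D#.
D# is scale degree 6 in F# major, and a minor triad on that degree is written vi.
With A# in the bass the chord is in second inversion, so the figured bass is 64.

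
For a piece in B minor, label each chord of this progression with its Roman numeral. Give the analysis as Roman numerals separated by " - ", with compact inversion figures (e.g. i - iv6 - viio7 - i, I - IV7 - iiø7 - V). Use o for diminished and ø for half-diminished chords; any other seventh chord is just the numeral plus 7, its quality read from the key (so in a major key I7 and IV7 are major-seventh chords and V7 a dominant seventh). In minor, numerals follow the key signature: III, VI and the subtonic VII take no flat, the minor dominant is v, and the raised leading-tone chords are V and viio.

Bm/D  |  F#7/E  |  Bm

i6 - V42 - i

Bm/D: root B is the tonic; minor triad there is i6.
F#7/E: root F# is the dominant; dominant seventh chord there is V42.
Bm: minor triad on B = scale degree 1 → i.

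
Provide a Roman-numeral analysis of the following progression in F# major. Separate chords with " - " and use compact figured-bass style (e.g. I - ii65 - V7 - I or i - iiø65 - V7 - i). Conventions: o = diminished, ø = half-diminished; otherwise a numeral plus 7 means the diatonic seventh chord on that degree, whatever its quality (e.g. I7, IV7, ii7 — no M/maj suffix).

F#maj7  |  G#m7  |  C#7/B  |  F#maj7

F#maj7: root F# is the tonic; major seventh chord there is I7.
G#m7: root G# is the supertonic; minor seventh chord there is ii7.
C#7/B: dominant seventh chord on C# = scale degree 5 → V42.
F#maj7 has root F#, degree 1 in F# major, so I7.

I7 - ii7 - V42 - I7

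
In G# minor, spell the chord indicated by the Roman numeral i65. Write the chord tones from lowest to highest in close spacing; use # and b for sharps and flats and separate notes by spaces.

The numeral's case and figure indicate a minor seventh chord. In G# minor its root, the tonic, is G#.
That chord is spelled G#-B-D#-F#.
The figured bass 65 indicates first inversion, placing the third (B) in the bass: B-D#-F#-G#.

B D# F# G#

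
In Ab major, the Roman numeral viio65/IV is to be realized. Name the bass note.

Eb

The applied chord viio65/IV is rooted on C: C-Eb-Gb-Bbb.
The figure 65 means first inversion — the third is in the bass.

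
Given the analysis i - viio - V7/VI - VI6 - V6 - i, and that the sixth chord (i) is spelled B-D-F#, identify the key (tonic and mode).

The chord Bm is a minor triad rooted on B; its label is i.
If B is scale degree 1 and the mode makes that degree carry a minor triad, the tonic is B and the mode is minor.

B minor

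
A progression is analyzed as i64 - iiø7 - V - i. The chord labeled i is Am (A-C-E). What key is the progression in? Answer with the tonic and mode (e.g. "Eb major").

A minor

The anchor chord is a minor triad on A, labeled i.
If A is scale degree 1 and the mode makes that degree carry a minor triad, the tonic is A and the mode is minor.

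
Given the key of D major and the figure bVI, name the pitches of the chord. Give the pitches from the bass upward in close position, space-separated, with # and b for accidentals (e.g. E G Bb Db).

Scale degree 6 in D major is B; lowering it a half step gives Bb. bVI is a major triad on the lowered sixth degree, borrowed from the parallel minor.
So the chord is Bb-D-F.

Bb D F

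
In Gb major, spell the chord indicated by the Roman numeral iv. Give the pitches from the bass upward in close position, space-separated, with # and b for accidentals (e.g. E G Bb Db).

Cb Ebb Gb

Scale degree 4 in Gb major is Cb; here the chord built on it is altered to a minor triad. iv is the minor subdominant, borrowed from the parallel minor.
So the chord is Cb-Ebb-Gb.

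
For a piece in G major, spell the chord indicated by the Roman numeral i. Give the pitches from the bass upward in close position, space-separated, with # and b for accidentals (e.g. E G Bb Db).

G Bb D

Scale degree 1 in G major is G; here the chord built on it is altered to a minor triad. i is the minor tonic, borrowed from the parallel minor.
So the chord is G-Bb-D, a minor triad.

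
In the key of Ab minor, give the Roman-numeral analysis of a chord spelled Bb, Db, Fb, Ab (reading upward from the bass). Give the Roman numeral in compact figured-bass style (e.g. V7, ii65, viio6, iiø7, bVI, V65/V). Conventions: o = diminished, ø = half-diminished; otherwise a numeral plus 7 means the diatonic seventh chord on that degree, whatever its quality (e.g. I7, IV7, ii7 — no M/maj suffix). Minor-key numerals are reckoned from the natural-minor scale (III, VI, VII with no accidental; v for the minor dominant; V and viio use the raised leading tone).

iiø7

The pitches Bb-Db-Fb-Ab form a half-diminished seventh chord rooted on Bb.
In Ab minor, Bb is the supertonic; the diatonic half-diminished seventh chord there is iiø7.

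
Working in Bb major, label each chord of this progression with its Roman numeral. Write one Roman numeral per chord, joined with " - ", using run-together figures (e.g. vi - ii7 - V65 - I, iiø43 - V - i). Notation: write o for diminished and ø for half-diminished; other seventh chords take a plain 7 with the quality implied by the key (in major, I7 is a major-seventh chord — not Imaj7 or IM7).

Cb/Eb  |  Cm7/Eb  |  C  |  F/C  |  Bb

bII6 - ii65 - V/V - V64 - I

Cb/Eb: major triad on Cb — chromatic; Cb is the lowered second degree, so this is the Neapolitan sixth, bII6 (third, Eb, in the bass — hence the 6).
Cm7/Eb has root C, degree 2 in Bb major, so ii65.
C: a major triad on C, the applied dominant of V → V/V.
F/C: major triad on F = scale degree 5 → V64.
Bb has root Bb, degree 1 in Bb major, so I.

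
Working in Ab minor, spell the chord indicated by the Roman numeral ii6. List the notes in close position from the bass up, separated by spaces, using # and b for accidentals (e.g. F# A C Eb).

ii6 is the minor supertonic, borrowed from the parallel major (the Dorian ii). In Ab minor that root is Bb.
So the chord is Bb-Db-F.
The figured bass 6 indicates first inversion, placing the third (Db) in the bass: Db-F-Bb.

Db F Bb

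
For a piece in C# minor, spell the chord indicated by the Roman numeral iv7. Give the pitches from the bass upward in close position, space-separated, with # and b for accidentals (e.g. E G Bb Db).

The numeral's case and figure indicate a minor seventh chord. In C# minor its root, scale degree 4, is F#.
Stacking thirds from F# gives F#-A-C#-E.

F# A C# E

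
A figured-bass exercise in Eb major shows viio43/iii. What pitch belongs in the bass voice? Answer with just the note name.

The applied chord viio43/iii is rooted on F#: F#-A-C-Eb.
The figure 43 means second inversion — the fifth is in the bass.

C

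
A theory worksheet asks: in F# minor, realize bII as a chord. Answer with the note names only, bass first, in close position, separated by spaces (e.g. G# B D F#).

G B D

Scale degree 2 in F# minor is G#; lowering it a half step gives G. bII is the Neapolitan chord — a major triad on the lowered second degree.
So the chord is G-B-D, a major triad.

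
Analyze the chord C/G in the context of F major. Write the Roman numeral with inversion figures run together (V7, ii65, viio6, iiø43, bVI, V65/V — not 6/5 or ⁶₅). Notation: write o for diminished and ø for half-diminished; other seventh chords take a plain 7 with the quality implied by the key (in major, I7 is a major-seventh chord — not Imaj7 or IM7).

V64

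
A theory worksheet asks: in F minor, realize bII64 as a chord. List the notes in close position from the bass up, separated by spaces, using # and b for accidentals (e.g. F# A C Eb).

Scale degree 2 in F minor is G; lowering it a half step gives Gb. bII64 is the Neapolitan chord — a major triad on the lowered second degree.
So the chord is Gb-Bb-Db, a major triad.
The figured bass 64 indicates second inversion, placing the fifth (Db) in the bass: Db-Gb-Bb.

Db Gb Bb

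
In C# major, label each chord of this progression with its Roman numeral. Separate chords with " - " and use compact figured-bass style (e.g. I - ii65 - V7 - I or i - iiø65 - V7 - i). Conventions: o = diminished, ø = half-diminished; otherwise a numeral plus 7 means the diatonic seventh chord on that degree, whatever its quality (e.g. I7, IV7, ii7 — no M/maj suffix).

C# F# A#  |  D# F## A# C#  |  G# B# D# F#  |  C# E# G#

IV64 - V7/V - V7 - I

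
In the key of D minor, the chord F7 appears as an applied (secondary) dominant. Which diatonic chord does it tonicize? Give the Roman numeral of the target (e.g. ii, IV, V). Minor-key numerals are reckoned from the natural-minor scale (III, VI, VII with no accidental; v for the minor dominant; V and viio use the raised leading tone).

VI

The chord is a dominant seventh chord on F.
A dominant resolves down a perfect fifth: F → Bb. In D minor, Bb is scale degree 6, i.e. VI.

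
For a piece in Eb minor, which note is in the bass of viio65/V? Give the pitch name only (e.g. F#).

The applied chord viio65/V is rooted on A: A-C-Eb-Gb.
The figure 65 means first inversion — the third is in the bass.

C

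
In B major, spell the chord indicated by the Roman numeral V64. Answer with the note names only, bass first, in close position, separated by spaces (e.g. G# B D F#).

In B major, scale degree 5 is F#, and the diatonic chord built there is a major triad.
That chord is spelled F#-A#-C#.
The figured bass 64 indicates second inversion, placing the fifth (C#) in the bass: C#-F#-A#.

C# F# A#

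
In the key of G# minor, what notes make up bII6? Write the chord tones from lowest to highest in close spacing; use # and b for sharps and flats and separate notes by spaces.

Scale degree 2 in G# minor is A#; lowering it a half step gives A. bII6 is the Neapolitan sixth — a major triad on the lowered second degree, here in its customary first inversion.
So the chord is A-C#-E.
With the 6 figure the chord is in first inversion; from the bass C# upward in close position it reads C#-E-A.

C# E A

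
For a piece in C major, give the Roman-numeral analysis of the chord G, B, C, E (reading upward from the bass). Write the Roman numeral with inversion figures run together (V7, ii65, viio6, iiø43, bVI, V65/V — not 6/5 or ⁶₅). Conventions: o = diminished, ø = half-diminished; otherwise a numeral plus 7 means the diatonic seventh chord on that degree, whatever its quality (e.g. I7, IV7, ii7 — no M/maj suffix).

I43

Stacked in thirds the chord is C-E-G-B: a major seventh chord on C.
In C major, C is the tonic; the diatonic major seventh chord there is I7.
With G in the bass the chord is in second inversion, so the figured bass is 43.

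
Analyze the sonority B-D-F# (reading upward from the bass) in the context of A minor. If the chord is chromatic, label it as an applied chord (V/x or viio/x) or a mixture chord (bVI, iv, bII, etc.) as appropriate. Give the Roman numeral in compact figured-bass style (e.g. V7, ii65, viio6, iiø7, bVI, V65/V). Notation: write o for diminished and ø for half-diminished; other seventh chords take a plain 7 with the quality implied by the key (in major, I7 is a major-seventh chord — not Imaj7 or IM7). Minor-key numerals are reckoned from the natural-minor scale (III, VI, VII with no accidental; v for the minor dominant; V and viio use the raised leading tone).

Stacked in thirds the chord is B-D-F#: a minor triad on B.
B is the second degree of A minor. This is the minor supertonic, borrowed from the parallel major (the Dorian ii).

ii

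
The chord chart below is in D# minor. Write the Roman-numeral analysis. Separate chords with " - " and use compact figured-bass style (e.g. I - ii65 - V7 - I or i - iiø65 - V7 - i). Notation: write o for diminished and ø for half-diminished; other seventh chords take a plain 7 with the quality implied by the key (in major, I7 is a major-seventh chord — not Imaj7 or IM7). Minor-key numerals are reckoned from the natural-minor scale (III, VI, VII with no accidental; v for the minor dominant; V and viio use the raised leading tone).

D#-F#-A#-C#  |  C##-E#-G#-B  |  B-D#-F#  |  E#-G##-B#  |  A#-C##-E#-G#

i7 - viio7 - VI - V/V - V7

D#-F#-A#-C#: root D# is the tonic; minor seventh chord there is i7.
C##-E#-G#-B: root C## is the leading tone; fully diminished seventh chord there is viio7.
B-D#-F# has root B, degree 6 in D# minor, so VI.
E#-G##-B#: a major triad on E#, the applied dominant of V → V/V.
A#-C##-E#-G#: dominant seventh chord on A# = scale degree 5 → V7.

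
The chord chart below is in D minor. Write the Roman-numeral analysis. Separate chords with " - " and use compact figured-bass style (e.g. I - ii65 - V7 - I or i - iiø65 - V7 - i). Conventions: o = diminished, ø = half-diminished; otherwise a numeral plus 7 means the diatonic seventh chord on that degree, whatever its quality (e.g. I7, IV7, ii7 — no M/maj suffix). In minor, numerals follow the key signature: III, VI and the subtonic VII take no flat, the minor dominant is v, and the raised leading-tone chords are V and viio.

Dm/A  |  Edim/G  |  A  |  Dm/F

Dm/A: root D is the tonic; minor triad there is i64.
Edim/G: diminished triad on E = scale degree 2 → iio6.
A has root A, degree 5 in D minor, so V.
Dm/F has root D, degree 1 in D minor, so i6.

i64 - iio6 - V - i6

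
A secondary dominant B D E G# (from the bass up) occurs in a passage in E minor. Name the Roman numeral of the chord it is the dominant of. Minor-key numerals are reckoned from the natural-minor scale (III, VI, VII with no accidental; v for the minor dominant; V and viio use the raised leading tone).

iv

The chord is a dominant seventh chord on E.
A dominant resolves down a perfect fifth: E → A. In E minor, A is scale degree 4, i.e. iv.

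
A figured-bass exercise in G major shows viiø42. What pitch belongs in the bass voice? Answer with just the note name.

E

viiø in G major has root F#; the chord is F#-A-C-E.
The figure 42 means third inversion — the seventh is in the bass.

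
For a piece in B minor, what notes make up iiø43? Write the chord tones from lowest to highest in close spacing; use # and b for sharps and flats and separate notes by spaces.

The numeral's case and figure indicate a half-diminished seventh chord. In B minor its root, the second degree, is C#.
Stacking thirds from C# gives C#-E-G-B.
The figured bass 43 indicates second inversion, placing the fifth (G) in the bass: G-B-C#-E.

G B C# E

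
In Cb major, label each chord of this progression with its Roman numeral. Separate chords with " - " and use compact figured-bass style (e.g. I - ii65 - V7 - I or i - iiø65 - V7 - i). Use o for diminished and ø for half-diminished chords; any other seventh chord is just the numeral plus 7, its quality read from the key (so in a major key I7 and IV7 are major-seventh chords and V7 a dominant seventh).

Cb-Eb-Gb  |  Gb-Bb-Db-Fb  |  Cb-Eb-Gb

Cb-Eb-Gb: root Cb is the tonic; major triad there is I.
Gb-Bb-Db-Fb has root Gb, degree 5 in Cb major, so V7.
Cb-Eb-Gb: major triad on Cb = scale degree 1 → I.

I - V7 - I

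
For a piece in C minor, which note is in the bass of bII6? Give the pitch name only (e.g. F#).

F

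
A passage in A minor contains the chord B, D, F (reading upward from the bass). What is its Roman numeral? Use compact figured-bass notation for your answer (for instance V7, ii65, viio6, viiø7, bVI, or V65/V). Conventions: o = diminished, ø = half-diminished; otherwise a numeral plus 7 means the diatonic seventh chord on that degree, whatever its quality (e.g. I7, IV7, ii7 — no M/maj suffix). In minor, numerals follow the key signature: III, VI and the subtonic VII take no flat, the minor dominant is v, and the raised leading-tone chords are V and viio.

iio

Stacked in thirds the chord is B-D-F: a diminished triad on B.
In A minor, B is the supertonic; the diatonic diminished triad there is iio.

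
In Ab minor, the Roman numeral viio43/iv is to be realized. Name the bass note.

Gb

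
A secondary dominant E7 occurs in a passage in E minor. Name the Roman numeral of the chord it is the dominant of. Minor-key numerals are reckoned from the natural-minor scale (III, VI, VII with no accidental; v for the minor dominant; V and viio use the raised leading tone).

iv

The chord is a dominant seventh chord on E.
A dominant resolves down a perfect fifth: E → A. In E minor, A is scale degree 4, i.e. iv.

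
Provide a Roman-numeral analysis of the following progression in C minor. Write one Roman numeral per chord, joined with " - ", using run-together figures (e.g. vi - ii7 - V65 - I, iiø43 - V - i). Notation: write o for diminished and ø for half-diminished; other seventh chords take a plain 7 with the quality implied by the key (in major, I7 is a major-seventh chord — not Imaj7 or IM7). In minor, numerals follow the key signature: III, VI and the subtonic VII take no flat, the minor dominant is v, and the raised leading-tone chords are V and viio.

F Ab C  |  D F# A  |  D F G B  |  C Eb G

iv - V/V - V43 - i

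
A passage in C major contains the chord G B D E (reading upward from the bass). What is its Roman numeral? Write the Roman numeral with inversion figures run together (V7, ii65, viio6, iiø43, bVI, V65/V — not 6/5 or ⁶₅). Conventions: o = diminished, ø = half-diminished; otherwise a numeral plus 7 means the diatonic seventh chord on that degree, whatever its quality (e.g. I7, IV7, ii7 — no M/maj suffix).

iii65

Stacked in thirds the chord is E-G-B-D: a minor seventh chord on E.
In C major, E is the mediant; the diatonic minor seventh chord there is iii7.
With G in the bass the chord is in first inversion, so the figured bass is 65.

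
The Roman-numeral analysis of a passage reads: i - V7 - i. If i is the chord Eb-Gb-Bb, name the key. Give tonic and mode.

Eb minor

The chord Ebm is a minor triad rooted on Eb; its label is i.
If Eb is scale degree 1 and the mode makes that degree carry a minor triad, the tonic is Eb and the mode is minor.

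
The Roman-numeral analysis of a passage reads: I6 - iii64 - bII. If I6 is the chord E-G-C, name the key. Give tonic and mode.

I6 is given as E-G-C — a major triad with root C.
If C is scale degree 1 and the mode makes that degree carry a major triad, the tonic is C and the mode is major.

C major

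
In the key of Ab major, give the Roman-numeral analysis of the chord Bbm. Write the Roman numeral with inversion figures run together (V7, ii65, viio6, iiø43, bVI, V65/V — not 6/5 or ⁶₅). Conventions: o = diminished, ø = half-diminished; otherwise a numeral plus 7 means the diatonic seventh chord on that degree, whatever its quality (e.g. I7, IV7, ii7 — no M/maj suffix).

ii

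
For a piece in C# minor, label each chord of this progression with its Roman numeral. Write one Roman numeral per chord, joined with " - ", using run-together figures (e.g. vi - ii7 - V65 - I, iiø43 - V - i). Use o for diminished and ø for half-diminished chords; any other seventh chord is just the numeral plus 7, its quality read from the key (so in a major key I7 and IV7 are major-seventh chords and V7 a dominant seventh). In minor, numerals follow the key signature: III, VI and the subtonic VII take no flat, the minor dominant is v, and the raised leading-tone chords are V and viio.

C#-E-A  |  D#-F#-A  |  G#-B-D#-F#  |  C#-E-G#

C#-E-A: root A is the submediant; major triad there is VI6.
D#-F#-A: root D# is the supertonic; diminished triad there is iio.
G#-B-D#-F#: root G# is the dominant; minor seventh chord there is v7.
C#-E-G#: minor triad on C# = scale degree 1 → i.

VI6 - iio - v7 - i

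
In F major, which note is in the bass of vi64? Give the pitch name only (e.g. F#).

A

vi in F major has root D; the chord is D-F-A.
The figure 64 means second inversion — the fifth is in the bass.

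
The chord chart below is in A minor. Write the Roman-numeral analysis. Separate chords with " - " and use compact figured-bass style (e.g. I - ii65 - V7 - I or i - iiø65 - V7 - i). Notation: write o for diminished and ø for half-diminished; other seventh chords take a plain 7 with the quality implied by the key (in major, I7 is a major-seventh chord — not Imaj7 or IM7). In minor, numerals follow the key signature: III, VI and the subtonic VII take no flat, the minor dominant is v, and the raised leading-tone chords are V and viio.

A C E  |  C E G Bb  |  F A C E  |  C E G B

i - V7/VI - VI7 - III7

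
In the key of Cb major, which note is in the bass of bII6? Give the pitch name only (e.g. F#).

Fb

bII in Cb major has root Dbb; the chord is Dbb-Fb-Abb.
The figure 6 means first inversion — the third is in the bass.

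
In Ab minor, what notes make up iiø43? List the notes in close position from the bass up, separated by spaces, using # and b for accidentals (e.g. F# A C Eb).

Fb Ab Bb Db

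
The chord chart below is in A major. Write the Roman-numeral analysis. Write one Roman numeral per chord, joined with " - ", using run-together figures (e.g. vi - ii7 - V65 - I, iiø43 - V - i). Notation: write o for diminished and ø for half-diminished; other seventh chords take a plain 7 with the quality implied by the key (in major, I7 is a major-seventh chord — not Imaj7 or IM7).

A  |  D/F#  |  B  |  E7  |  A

A: major triad on A = scale degree 1 → I.
D/F#: major triad on D = scale degree 4 → IV6.
B is the secondary dominant of V (major triad on B): V/V.
E7: root E is the dominant; dominant seventh chord there is V7.
A has root A, degree 1 in A major, so I.

I - IV6 - V/V - V7 - I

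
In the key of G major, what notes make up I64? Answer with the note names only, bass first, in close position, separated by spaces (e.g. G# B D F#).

The numeral's case and figure indicate a major triad. In G major its root, the first degree, is G.
That chord is spelled G-B-D.
The figured bass 64 indicates second inversion, placing the fifth (D) in the bass: D-G-B.

D G B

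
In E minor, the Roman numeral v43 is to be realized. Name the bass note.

v in E minor has root B; the chord is B-D-F#-A.
The figure 43 means second inversion — the fifth is in the bass.

F#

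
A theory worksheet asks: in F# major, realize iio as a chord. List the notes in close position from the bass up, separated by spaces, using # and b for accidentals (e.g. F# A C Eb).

G# B D

iio is the diminished supertonic triad, borrowed from the parallel minor. In F# major that root is G#.
So the chord is G#-B-D, a diminished triad.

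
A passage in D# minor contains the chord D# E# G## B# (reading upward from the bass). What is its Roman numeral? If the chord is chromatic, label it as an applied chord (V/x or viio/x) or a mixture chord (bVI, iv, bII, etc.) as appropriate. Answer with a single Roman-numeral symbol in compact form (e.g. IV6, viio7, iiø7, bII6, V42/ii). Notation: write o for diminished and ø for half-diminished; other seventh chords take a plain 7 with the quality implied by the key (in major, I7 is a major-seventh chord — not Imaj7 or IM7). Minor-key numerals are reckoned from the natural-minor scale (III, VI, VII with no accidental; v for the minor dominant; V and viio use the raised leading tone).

V42/V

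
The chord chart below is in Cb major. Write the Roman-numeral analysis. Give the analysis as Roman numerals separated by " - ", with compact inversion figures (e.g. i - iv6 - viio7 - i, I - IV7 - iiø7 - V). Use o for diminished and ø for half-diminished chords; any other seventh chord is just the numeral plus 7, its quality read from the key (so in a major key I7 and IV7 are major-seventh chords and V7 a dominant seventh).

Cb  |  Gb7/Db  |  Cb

Cb has root Cb, degree 1 in Cb major, so I.
Gb7/Db has root Gb, degree 5 in Cb major, so V43.
Cb: major triad on Cb = scale degree 1 → I.

I - V43 - I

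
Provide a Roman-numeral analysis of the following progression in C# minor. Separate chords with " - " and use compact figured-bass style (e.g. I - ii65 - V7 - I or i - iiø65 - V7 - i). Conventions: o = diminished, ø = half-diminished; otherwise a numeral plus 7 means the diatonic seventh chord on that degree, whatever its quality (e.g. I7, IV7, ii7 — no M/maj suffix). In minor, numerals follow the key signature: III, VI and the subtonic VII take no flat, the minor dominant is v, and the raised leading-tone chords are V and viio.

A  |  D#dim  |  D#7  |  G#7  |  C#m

VI - iio - V7/V - V7 - i

A: major triad on A = scale degree 6 → VI.
D#dim: diminished triad on D# = scale degree 2 → iio.
D#7: a dominant seventh chord on D#, the applied dominant of V → V7/V.
G#7: root G# is the dominant; dominant seventh chord there is V7.
C#m: root C# is the tonic; minor triad there is i.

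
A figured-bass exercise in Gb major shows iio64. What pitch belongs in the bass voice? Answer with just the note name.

Ebb

iio in Gb major has root Ab; the chord is Ab-Cb-Ebb.
The figure 64 means second inversion — the fifth is in the bass.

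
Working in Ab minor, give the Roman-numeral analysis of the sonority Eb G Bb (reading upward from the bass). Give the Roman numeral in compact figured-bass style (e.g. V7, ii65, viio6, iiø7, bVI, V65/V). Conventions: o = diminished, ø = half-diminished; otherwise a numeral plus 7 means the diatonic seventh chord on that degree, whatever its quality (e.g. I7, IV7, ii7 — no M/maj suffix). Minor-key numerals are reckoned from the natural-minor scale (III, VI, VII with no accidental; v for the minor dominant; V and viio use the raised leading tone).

The pitches Eb-G-Bb form a major triad rooted on Eb.
In Ab minor, Eb is the dominant; the diatonic major triad there is V.

V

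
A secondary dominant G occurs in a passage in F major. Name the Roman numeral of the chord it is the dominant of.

The chord is a major triad on G.
A dominant resolves down a perfect fifth: G → C. In F major, C is scale degree 5, i.e. V.

V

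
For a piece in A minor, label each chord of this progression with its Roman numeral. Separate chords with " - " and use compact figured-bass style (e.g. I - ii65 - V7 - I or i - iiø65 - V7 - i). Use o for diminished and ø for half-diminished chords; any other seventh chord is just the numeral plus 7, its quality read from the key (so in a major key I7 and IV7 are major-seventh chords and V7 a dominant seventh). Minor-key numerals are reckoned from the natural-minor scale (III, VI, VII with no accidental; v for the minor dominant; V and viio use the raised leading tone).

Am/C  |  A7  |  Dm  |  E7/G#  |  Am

i6 - V7/iv - iv - V65 - i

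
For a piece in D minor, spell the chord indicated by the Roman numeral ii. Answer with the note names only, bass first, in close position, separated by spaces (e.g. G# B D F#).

E G B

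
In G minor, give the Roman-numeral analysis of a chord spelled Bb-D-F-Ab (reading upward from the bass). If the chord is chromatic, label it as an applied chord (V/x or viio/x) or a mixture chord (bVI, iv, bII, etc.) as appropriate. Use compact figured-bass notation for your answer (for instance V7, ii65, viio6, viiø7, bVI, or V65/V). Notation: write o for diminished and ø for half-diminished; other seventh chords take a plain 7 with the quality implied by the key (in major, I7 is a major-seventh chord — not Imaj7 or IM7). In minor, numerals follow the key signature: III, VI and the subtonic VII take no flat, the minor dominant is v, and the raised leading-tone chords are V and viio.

V7/VI

The pitches Bb-D-F-Ab form a dominant seventh chord rooted on Bb.
Bb is not a diatonic chord root with this quality in G minor, but it lies a perfect fifth above Eb (VI), so the chord functions as an applied dominant of VI.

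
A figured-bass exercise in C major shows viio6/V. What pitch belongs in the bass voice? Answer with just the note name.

A

The applied chord viio6/V is rooted on F#: F#-A-C.
The figure 6 means first inversion — the third is in the bass.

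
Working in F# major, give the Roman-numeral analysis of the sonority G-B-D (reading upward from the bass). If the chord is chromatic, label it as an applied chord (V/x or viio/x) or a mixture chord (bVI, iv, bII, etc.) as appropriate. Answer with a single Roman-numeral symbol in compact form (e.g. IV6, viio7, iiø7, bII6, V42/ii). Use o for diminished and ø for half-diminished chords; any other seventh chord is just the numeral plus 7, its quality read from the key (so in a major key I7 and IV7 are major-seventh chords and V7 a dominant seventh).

bII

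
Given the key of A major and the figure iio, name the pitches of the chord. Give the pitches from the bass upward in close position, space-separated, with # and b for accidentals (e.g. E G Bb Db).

B D F

Scale degree 2 in A major is B; here the chord built on it is altered to a diminished triad. iio is the diminished supertonic triad, borrowed from the parallel minor.
So the chord is B-D-F.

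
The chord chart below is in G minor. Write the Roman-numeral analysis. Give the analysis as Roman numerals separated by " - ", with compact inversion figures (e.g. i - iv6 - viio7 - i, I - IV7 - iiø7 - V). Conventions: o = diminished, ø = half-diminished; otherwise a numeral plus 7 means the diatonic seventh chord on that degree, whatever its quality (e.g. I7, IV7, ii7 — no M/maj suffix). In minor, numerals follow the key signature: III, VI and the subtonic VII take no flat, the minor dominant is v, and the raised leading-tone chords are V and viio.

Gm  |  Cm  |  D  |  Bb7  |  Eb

Gm: minor triad on G = scale degree 1 → i.
Cm: minor triad on C = scale degree 4 → iv.
D: root D is the dominant; major triad there is V.
Bb7: a dominant seventh chord on Bb, the applied dominant of VI → V7/VI.
Eb: root Eb is the submediant; major triad there is VI.

i - iv - V - V7/VI - VI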